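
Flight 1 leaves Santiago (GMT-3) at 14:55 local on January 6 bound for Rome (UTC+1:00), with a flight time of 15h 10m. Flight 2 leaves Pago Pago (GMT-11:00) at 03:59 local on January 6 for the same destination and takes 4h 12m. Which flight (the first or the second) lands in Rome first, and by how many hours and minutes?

Flight 1 in UTC: 14:55 + 3:00 = 17:55 on Jan 6.
+15 hours 10 minutes → arrive 09:05 UTC on Jan 7.
Flight 2 in UTC: 03:59 + 11:00 = 14:59 on Jan 6.
+4 hours and 12 minutes → arrive 19:11 UTC on Jan 6.
Flight 2 lands earlier by 13 hours 54 minutes.

the second, by 13 hours 54 minutes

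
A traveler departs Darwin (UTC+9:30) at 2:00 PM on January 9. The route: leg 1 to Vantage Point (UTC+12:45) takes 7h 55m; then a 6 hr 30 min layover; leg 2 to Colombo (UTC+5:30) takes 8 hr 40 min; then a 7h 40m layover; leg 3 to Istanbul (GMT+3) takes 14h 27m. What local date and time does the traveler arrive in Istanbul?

4:42 AM on January 11

Convert departure to UTC: 2:00 PM − 9:30 = 4:30 AM UTC on Jan 9.
Add 7 hours and 55 minutes leg 1 → 12:25 PM UTC.
Add 6 hours and 30 minutes layover in Vantage Point → 6:55 PM UTC.
Add 8 hours 40 minutes leg 2 → 3:35 AM UTC (Jan 10).
Add 7 hours and 40 minutes layover in Colombo → 11:15 AM UTC.
Add 14 hours 27 minutes leg 3 → 1:42 AM UTC (Jan 11).
Istanbul is UTC+3:00, so local arrival = 1:42 AM + 3:00 = 4:42 AM on Jan 11.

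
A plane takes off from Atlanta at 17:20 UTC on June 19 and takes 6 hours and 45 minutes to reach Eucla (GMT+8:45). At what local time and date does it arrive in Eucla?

Departure is given in UTC: 17:20 on Jun 19.
Add 6 hours and 45 minutes → 00:05 UTC (Jun 20).
Eucla is UTC+8:45: 00:05 + 8:45 = 08:50 on Jun 20.

08:50 on June 20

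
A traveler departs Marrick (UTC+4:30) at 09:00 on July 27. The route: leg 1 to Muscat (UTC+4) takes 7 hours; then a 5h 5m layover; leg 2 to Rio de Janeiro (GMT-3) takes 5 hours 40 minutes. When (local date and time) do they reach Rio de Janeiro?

19:15 on July 27

Convert departure to UTC: 09:00 − 4:30 = 04:30 UTC on Jul 27.
Add 7 hours leg 1 → 11:30 UTC.
Add 5 hours and 5 minutes layover in Muscat → 16:35 UTC.
Add 5 hours and 40 minutes leg 2 → 22:15 UTC.
Rio de Janeiro is UTC−3:00, so local arrival = 22:15 − 3:00 = 19:15 on Jul 27.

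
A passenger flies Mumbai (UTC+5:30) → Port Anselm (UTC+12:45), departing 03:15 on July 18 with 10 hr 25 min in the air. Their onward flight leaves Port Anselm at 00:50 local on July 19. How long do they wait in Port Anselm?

Convert departure to UTC: 03:15 − 5:30 = 21:45 UTC on Jul 17.
Add 10 hours 25 minutes flight time → 08:10 UTC (Jul 18).
Port Anselm is UTC+12:45, so local arrival = 08:10 + 12:45 = 20:55 on Jul 18.
Layover = 00:50 − 20:55 (+1 day) = 3 hours 55 minutes.

3 hours 55 minutes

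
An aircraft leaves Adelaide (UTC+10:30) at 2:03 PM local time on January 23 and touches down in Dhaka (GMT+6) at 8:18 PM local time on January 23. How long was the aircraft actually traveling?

10 hours 45 minutes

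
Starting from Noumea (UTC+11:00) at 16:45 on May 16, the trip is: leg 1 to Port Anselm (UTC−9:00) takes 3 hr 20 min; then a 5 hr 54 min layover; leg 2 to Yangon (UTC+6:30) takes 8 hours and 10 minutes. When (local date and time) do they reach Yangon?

05:39 on May 17

Convert departure to UTC: 16:45 − 11:00 = 05:45 UTC on May 16.
Add 3 hours and 20 minutes leg 1 → 09:05 UTC.
Add 5 hours and 54 minutes layover in Port Anselm → 14:59 UTC.
Add 8 hours and 10 minutes leg 2 → 23:09 UTC.
Yangon is UTC+6:30, so local arrival = 23:09 + 6:30 = 05:39 on May 17.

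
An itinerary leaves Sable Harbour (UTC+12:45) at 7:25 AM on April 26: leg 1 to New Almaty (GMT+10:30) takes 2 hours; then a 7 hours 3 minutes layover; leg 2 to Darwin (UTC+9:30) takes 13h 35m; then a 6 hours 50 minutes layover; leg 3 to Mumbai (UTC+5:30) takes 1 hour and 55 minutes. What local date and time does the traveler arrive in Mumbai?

7:33 AM on Apr 27

Convert departure to UTC: 7:25 AM − 12:45 = 6:40 PM UTC on Apr 25.
Add 2 hours leg 1 → 8:40 PM UTC.
Add 7 hours and 3 minutes layover in New Almaty → 3:43 AM UTC (Apr 26).
Add 13 hours and 35 minutes leg 2 → 5:18 PM UTC.
Add 6 hours and 50 minutes layover in Darwin → 12:08 AM UTC (Apr 27).
Add 1 hour 55 minutes leg 3 → 2:03 AM UTC.
Mumbai is UTC+5:30, so local arrival = 2:03 AM + 5:30 = 7:33 AM on Apr 27.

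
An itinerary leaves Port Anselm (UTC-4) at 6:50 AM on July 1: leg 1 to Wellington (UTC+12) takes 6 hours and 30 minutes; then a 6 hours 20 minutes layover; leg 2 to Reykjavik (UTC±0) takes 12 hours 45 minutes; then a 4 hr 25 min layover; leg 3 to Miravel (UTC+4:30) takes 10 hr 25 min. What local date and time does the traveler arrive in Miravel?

7:45 AM on July 3

Convert departure to UTC: 6:50 AM + 4:00 = 10:50 AM UTC on Jul 1.
Add 6 hours 30 minutes leg 1 → 5:20 PM UTC.
Add 6 hours 20 minutes layover in Wellington → 11:40 PM UTC.
Add 12 hours 45 minutes leg 2 → 12:25 PM UTC (Jul 2).
Add 4 hours 25 minutes layover in Reykjavik → 4:50 PM UTC.
Add 10 hours 25 minutes leg 3 → 3:15 AM UTC (Jul 3).
Miravel is UTC+4:30, so local arrival = 3:15 AM + 4:30 = 7:45 AM on Jul 3.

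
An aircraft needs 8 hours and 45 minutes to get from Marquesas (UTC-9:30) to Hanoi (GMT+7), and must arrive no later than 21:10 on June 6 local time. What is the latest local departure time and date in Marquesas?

Target arrival in UTC: 21:10 − 7:00 = 14:10 on Jun 6.
Subtract 8 hours and 45 minutes → departure 05:25 UTC on Jun 6.
Marquesas is UTC−9:30: 05:25 − 9:30 = 19:55 on Jun 5.

19:55 on June 5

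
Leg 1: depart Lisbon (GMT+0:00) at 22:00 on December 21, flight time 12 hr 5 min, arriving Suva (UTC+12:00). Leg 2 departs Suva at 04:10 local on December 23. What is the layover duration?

Lisbon is at UTC+0, so departure is already 22:00 UTC on Dec 21.
Add 12 hours 5 minutes flight time → 10:05 UTC (Dec 22).
Suva is UTC+12:00, so local arrival = 10:05 + 12:00 = 22:05 on Dec 22.
Layover = 04:10 − 22:05 (+1 day) = 6 hours 5 minutes.

6 hours 5 minutes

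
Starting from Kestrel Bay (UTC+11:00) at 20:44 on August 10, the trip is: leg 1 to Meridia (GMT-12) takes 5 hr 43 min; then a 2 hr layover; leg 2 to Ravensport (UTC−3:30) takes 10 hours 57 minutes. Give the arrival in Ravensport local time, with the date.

Convert departure to UTC: 20:44 − 11:00 = 09:44 UTC on Aug 10.
Add 5 hours 43 minutes leg 1 → 15:27 UTC.
Add 2 hours layover in Meridia → 17:27 UTC.
Add 10 hours 57 minutes leg 2 → 04:24 UTC (Aug 11).
Ravensport is UTC−3:30, so local arrival = 04:24 − 3:30 = 00:54 on Aug 11.

00:54 on August 11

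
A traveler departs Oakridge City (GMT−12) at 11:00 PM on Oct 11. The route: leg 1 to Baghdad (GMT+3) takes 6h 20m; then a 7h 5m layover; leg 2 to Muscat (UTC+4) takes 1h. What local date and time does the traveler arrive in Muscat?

5:25 AM on Oct 13

Convert departure to UTC: 11:00 PM + 12:00 = 11:00 AM UTC on Oct 12.
Add 6 hours and 20 minutes leg 1 → 5:20 PM UTC.
Add 7 hours and 5 minutes layover in Baghdad → 12:25 AM UTC (Oct 13).
Add 1 hour leg 2 → 1:25 AM UTC.
Muscat is UTC+4:00, so local arrival = 1:25 AM + 4:00 = 5:25 AM on Oct 13.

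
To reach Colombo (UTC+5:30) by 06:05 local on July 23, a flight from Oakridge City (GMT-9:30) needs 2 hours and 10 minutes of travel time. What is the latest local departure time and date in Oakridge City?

12:55 on July 22

Target arrival in UTC: 06:05 − 5:30 = 00:35 on Jul 23.
Subtract 2 hours 10 minutes → departure 22:25 UTC on Jul 22.
Oakridge City is UTC−9:30: 22:25 − 9:30 = 12:55 on Jul 22.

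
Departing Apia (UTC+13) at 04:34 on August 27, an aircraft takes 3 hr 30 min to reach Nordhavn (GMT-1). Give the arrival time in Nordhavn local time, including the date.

Convert departure to UTC: 04:34 − 13:00 = 15:34 UTC on Aug 26.
Add 3 hours 30 minutes travel time → 19:04 UTC.
Nordhavn is UTC−1:00, so local arrival = 19:04 − 1:00 = 18:04 on Aug 26.

18:04 on Aug 26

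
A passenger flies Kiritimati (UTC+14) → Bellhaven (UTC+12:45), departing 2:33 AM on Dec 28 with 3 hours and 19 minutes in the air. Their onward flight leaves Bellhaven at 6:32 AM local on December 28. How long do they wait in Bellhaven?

Convert departure to UTC: 2:33 AM − 14:00 = 12:33 PM UTC on Dec 27.
Add 3 hours 19 minutes flight time → 3:52 PM UTC.
Bellhaven is UTC+12:45, so local arrival = 3:52 PM + 12:45 = 4:37 AM on Dec 28.
Layover = 6:32 AM − 4:37 AM = 1 hour 55 minutes.

1 hour 55 minutes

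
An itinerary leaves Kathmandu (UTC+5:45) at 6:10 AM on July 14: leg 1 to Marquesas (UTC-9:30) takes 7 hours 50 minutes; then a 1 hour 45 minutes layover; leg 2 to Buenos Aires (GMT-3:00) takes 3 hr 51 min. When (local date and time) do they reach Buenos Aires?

Convert departure to UTC: 6:10 AM − 5:45 = 12:25 AM UTC on Jul 14.
Add 7 hours and 50 minutes leg 1 → 8:15 AM UTC.
Add 1 hour 45 minutes layover in Marquesas → 10:00 AM UTC.
Add 3 hours and 51 minutes leg 2 → 1:51 PM UTC.
Buenos Aires is UTC−3:00, so local arrival = 1:51 PM − 3:00 = 10:51 AM on Jul 14.

10:51 AM on July 14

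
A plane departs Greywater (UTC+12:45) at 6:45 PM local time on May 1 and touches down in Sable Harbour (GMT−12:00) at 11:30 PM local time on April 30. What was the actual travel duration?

5 hours 30 minutes

Departure in UTC: 6:45 PM − 12:45 = 6:00 AM on May 1.
Arrival in UTC: 11:30 PM + 12:00 = 11:30 AM on May 1.
Elapsed = 11:30 AM − 6:00 AM = 5 hours 30 minutes.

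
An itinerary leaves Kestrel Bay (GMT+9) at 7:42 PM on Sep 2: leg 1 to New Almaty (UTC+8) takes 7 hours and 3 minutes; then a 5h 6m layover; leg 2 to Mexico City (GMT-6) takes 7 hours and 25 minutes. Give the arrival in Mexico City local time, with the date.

12:16 AM on September 3

Convert departure to UTC: 7:42 PM − 9:00 = 10:42 AM UTC on Sep 2.
Add 7 hours and 3 minutes leg 1 → 5:45 PM UTC.
Add 5 hours 6 minutes layover in New Almaty → 10:51 PM UTC.
Add 7 hours 25 minutes leg 2 → 6:16 AM UTC (Sep 3).
Mexico City is UTC−6:00, so local arrival = 6:16 AM − 6:00 = 12:16 AM on Sep 3.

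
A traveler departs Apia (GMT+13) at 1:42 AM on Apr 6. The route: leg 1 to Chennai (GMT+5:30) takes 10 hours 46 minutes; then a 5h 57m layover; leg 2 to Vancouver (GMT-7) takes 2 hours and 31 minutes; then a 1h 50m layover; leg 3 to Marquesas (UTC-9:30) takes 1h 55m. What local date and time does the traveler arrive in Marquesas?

Convert departure to UTC: 1:42 AM − 13:00 = 12:42 PM UTC on Apr 5.
Add 10 hours and 46 minutes leg 1 → 11:28 PM UTC.
Add 5 hours 57 minutes layover in Chennai → 5:25 AM UTC (Apr 6).
Add 2 hours 31 minutes leg 2 → 7:56 AM UTC.
Add 1 hour 50 minutes layover in Vancouver → 9:46 AM UTC.
Add 1 hour and 55 minutes leg 3 → 11:41 AM UTC.
Marquesas is UTC−9:30, so local arrival = 11:41 AM − 9:30 = 2:11 AM on Apr 6.

2:11 AM on April 6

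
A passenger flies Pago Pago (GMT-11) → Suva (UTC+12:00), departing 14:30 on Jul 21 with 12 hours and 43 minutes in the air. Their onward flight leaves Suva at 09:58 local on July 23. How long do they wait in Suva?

7 hours 45 minutes

Convert departure to UTC: 14:30 + 11:00 = 01:30 UTC on Jul 22.
Add 12 hours 43 minutes flight time → 14:13 UTC.
Suva is UTC+12:00, so local arrival = 14:13 + 12:00 = 02:13 on Jul 23.
Layover = 09:58 − 02:13 = 7 hours 45 minutes.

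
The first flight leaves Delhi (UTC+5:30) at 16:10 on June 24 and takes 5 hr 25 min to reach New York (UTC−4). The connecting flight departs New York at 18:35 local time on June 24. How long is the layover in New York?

6 hours 30 minutes

Convert departure to UTC: 16:10 − 5:30 = 10:40 UTC on Jun 24.
Add 5 hours and 25 minutes flight time → 16:05 UTC.
New York is UTC−4:00, so local arrival = 16:05 − 4:00 = 12:05 on Jun 24.
Layover = 18:35 − 12:05 = 6 hours 30 minutes.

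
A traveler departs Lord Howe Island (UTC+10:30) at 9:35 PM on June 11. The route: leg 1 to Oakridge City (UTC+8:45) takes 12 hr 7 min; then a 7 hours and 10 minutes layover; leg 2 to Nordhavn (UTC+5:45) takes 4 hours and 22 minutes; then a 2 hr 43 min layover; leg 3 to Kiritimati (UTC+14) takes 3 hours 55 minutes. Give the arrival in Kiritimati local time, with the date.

Convert departure to UTC: 9:35 PM − 10:30 = 11:05 AM UTC on Jun 11.
Add 12 hours and 7 minutes leg 1 → 11:12 PM UTC.
Add 7 hours and 10 minutes layover in Oakridge City → 6:22 AM UTC (Jun 12).
Add 4 hours 22 minutes leg 2 → 10:44 AM UTC.
Add 2 hours and 43 minutes layover in Nordhavn → 1:27 PM UTC.
Add 3 hours and 55 minutes leg 3 → 5:22 PM UTC.
Kiritimati is UTC+14:00, so local arrival = 5:22 PM + 14:00 = 7:22 AM on Jun 13.

7:22 AM on June 13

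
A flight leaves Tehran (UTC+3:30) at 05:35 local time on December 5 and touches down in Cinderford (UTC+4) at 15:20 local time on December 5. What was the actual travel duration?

Cinderford is 0:30 ahead of Tehran.
Clock-face elapsed time (ignoring zones) is 9 hours 45 minutes.
Actual elapsed = 9 hours 45 minutes − 0:30 = 9 hours 15 minutes.

9 hours 15 minutes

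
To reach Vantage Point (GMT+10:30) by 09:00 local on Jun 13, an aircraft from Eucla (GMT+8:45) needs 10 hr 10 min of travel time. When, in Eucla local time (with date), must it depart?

Target arrival in UTC: 09:00 − 10:30 = 22:30 on Jun 12.
Subtract 10 hours 10 minutes → departure 12:20 UTC on Jun 12.
Eucla is UTC+8:45: 12:20 + 8:45 = 21:05 on Jun 12.

21:05 on Jun 12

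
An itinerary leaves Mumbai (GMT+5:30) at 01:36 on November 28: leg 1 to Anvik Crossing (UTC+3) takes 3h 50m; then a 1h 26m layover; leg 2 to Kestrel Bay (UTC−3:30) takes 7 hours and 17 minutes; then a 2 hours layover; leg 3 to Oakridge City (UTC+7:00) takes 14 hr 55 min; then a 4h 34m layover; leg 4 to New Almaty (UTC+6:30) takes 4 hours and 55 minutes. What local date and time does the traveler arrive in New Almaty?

Convert departure to UTC: 01:36 − 5:30 = 20:06 UTC on Nov 27.
Add 3 hours 50 minutes leg 1 → 23:56 UTC.
Add 1 hour and 26 minutes layover in Anvik Crossing → 01:22 UTC (Nov 28).
Add 7 hours 17 minutes leg 2 → 08:39 UTC.
Add 2 hours layover in Kestrel Bay → 10:39 UTC.
Add 14 hours 55 minutes leg 3 → 01:34 UTC (Nov 29).
Add 4 hours 34 minutes layover in Oakridge City → 06:08 UTC.
Add 4 hours and 55 minutes leg 4 → 11:03 UTC.
New Almaty is UTC+6:30, so local arrival = 11:03 + 6:30 = 17:33 on Nov 29.

17:33 on Nov 29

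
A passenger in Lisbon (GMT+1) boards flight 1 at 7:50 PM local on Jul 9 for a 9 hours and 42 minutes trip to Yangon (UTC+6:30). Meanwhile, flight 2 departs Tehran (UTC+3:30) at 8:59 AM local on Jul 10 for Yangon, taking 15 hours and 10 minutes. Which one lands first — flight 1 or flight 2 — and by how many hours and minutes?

the first, by 16 hours 7 minutes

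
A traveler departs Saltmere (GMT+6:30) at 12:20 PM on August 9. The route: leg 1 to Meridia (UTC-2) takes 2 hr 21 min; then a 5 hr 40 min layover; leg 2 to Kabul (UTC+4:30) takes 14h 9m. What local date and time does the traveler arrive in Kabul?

8:30 AM on August 10

Convert departure to UTC: 12:20 PM − 6:30 = 5:50 AM UTC on Aug 9.
Add 2 hours and 21 minutes leg 1 → 8:11 AM UTC.
Add 5 hours 40 minutes layover in Meridia → 1:51 PM UTC.
Add 14 hours 9 minutes leg 2 → 4:00 AM UTC (Aug 10).
Kabul is UTC+4:30, so local arrival = 4:00 AM + 4:30 = 8:30 AM on Aug 10.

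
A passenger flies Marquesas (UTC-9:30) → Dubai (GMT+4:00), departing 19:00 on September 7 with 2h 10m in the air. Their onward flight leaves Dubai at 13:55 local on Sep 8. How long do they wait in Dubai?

3 hours 15 minutes

Convert departure to UTC: 19:00 + 9:30 = 04:30 UTC on Sep 8.
Add 2 hours and 10 minutes flight time → 06:40 UTC.
Dubai is UTC+4:00, so local arrival = 06:40 + 4:00 = 10:40 on Sep 8.
Layover = 13:55 − 10:40 = 3 hours 15 minutes.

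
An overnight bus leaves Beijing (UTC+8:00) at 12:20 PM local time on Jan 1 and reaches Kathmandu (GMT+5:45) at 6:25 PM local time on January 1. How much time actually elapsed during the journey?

Kathmandu is 2:15 behind Beijing.
Clock-face elapsed time (ignoring zones) is 6 hours 5 minutes.
Actual elapsed = 6 hours 5 minutes + 2:15 = 8 hours 20 minutes.

8 hours 20 minutes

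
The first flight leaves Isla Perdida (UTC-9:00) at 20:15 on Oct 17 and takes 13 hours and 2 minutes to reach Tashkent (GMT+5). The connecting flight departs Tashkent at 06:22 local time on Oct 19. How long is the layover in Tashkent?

7 hours 5 minutes

Convert departure to UTC: 20:15 + 9:00 = 05:15 UTC on Oct 18.
Add 13 hours 2 minutes flight time → 18:17 UTC.
Tashkent is UTC+5:00, so local arrival = 18:17 + 5:00 = 23:17 on Oct 18.
Layover = 06:22 − 23:17 (+1 day) = 7 hours 5 minutes.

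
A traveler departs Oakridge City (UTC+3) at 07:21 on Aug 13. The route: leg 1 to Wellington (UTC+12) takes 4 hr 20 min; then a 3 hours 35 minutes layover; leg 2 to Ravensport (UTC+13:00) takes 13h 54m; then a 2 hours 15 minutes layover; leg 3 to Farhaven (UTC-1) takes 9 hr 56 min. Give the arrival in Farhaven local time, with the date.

13:21 on Aug 14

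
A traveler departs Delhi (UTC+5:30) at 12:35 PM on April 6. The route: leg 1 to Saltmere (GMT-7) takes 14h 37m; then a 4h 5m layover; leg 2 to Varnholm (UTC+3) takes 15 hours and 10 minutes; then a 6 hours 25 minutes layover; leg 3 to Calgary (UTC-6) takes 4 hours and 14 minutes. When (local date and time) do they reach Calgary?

9:36 PM on Apr 7

Convert departure to UTC: 12:35 PM − 5:30 = 7:05 AM UTC on Apr 6.
Add 14 hours 37 minutes leg 1 → 9:42 PM UTC.
Add 4 hours 5 minutes layover in Saltmere → 1:47 AM UTC (Apr 7).
Add 15 hours and 10 minutes leg 2 → 4:57 PM UTC.
Add 6 hours 25 minutes layover in Varnholm → 11:22 PM UTC.
Add 4 hours and 14 minutes leg 3 → 3:36 AM UTC (Apr 8).
Calgary is UTC−6:00, so local arrival = 3:36 AM − 6:00 = 9:36 PM on Apr 7.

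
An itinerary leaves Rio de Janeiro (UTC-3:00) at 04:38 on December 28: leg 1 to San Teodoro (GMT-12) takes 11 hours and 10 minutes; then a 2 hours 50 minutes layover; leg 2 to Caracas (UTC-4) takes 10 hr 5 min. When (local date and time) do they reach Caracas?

03:43 on December 29

Convert departure to UTC: 04:38 + 3:00 = 07:38 UTC on Dec 28.
Add 11 hours 10 minutes leg 1 → 18:48 UTC.
Add 2 hours and 50 minutes layover in San Teodoro → 21:38 UTC.
Add 10 hours 5 minutes leg 2 → 07:43 UTC (Dec 29).
Caracas is UTC−4:00, so local arrival = 07:43 − 4:00 = 03:43 on Dec 29.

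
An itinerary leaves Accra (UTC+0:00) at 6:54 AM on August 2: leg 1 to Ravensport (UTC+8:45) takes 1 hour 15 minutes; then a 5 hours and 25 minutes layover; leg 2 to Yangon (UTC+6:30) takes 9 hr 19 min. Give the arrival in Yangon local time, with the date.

5:23 AM on Aug 3

Accra is at UTC+0, so departure is already 6:54 AM UTC on Aug 2.
Add 1 hour and 15 minutes leg 1 → 8:09 AM UTC.
Add 5 hours 25 minutes layover in Ravensport → 1:34 PM UTC.
Add 9 hours 19 minutes leg 2 → 10:53 PM UTC.
Yangon is UTC+6:30, so local arrival = 10:53 PM + 6:30 = 5:23 AM on Aug 3.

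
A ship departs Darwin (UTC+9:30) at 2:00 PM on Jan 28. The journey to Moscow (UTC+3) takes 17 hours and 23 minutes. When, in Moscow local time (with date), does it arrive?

12:53 AM on January 29

Moscow is 6:30 behind Darwin.
After 17 hours and 23 minutes it is 7:23 AM (Jan 29) in Darwin.
Shift by the zone difference: 7:23 AM − 6:30 = 12:53 AM on Jan 29 in Moscow.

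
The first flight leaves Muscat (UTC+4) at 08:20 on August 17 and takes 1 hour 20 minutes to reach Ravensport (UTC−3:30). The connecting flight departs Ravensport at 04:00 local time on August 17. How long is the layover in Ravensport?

1 hour 50 minutes

Convert departure to UTC: 08:20 − 4:00 = 04:20 UTC on Aug 17.
Add 1 hour and 20 minutes flight time → 05:40 UTC.
Ravensport is UTC−3:30, so local arrival = 05:40 − 3:30 = 02:10 on Aug 17.
Layover = 04:00 − 02:10 = 1 hour 50 minutes.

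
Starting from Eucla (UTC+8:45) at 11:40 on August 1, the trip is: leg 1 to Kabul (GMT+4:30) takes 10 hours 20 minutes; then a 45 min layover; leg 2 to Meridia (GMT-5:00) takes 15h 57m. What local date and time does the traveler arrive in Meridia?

00:57 on August 2

Convert departure to UTC: 11:40 − 8:45 = 02:55 UTC on Aug 1.
Add 10 hours 20 minutes leg 1 → 13:15 UTC.
Add 45 minutes layover in Kabul → 14:00 UTC.
Add 15 hours and 57 minutes leg 2 → 05:57 UTC (Aug 2).
Meridia is UTC−5:00, so local arrival = 05:57 − 5:00 = 00:57 on Aug 2.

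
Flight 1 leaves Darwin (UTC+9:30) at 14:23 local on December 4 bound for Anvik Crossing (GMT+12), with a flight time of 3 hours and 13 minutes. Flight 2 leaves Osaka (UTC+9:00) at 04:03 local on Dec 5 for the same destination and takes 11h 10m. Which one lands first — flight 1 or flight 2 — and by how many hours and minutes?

the first, by 22 hours 7 minutes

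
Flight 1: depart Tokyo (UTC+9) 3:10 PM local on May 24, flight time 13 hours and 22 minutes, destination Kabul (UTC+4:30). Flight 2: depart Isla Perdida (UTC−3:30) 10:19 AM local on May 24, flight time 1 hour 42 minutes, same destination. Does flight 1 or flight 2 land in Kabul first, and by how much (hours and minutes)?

Flight 1 in UTC: 3:10 PM − 9:00 = 6:10 AM on May 24.
+13 hours and 22 minutes → arrive 7:32 PM UTC on May 24.
Flight 2 in UTC: 10:19 AM + 3:30 = 1:49 PM on May 24.
+1 hour 42 minutes → arrive 3:31 PM UTC on May 24.
Flight 2 lands earlier by 4 hours 1 minute.

the second, by 4 hours 1 minute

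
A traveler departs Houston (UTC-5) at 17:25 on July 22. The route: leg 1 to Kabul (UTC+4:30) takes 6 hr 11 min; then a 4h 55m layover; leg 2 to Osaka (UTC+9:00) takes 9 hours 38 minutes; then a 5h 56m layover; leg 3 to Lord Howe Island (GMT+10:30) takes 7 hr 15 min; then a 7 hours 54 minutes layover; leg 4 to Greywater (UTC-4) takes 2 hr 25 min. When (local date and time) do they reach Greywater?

14:39 on Jul 24

Convert departure to UTC: 17:25 + 5:00 = 22:25 UTC on Jul 22.
Add 6 hours 11 minutes leg 1 → 04:36 UTC (Jul 23).
Add 4 hours 55 minutes layover in Kabul → 09:31 UTC.
Add 9 hours and 38 minutes leg 2 → 19:09 UTC.
Add 5 hours 56 minutes layover in Osaka → 01:05 UTC (Jul 24).
Add 7 hours and 15 minutes leg 3 → 08:20 UTC.
Add 7 hours and 54 minutes layover in Lord Howe Island → 16:14 UTC.
Add 2 hours and 25 minutes leg 4 → 18:39 UTC.
Greywater is UTC−4:00, so local arrival = 18:39 − 4:00 = 14:39 on Jul 24.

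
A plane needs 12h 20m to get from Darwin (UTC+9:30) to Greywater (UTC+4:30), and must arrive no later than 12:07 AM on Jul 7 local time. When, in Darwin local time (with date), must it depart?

4:47 PM on July 6

Target arrival in UTC: 12:07 AM − 4:30 = 7:37 PM on Jul 6.
Subtract 12 hours and 20 minutes → departure 7:17 AM UTC on Jul 6.
Darwin is UTC+9:30: 7:17 AM + 9:30 = 4:47 PM on Jul 6.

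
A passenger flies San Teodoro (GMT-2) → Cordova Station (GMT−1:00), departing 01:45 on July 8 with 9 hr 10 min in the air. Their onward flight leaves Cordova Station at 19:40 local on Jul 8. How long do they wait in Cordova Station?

Convert departure to UTC: 01:45 + 2:00 = 03:45 UTC on Jul 8.
Add 9 hours and 10 minutes flight time → 12:55 UTC.
Cordova Station is UTC−1:00, so local arrival = 12:55 − 1:00 = 11:55 on Jul 8.
Layover = 19:40 − 11:55 = 7 hours 45 minutes.

7 hours 45 minutes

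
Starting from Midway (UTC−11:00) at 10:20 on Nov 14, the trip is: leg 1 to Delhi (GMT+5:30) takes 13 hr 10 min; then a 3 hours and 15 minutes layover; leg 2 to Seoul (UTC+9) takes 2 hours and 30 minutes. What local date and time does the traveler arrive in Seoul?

Convert departure to UTC: 10:20 + 11:00 = 21:20 UTC on Nov 14.
Add 13 hours 10 minutes leg 1 → 10:30 UTC (Nov 15).
Add 3 hours and 15 minutes layover in Delhi → 13:45 UTC.
Add 2 hours and 30 minutes leg 2 → 16:15 UTC.
Seoul is UTC+9:00, so local arrival = 16:15 + 9:00 = 01:15 on Nov 16.

01:15 on Nov 16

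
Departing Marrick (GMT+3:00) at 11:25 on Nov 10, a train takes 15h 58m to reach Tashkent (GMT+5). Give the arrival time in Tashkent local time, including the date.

Tashkent is 2:00 ahead of Marrick.
After 15 hours 58 minutes it is 03:23 (Nov 11) in Marrick.
Shift by the zone difference: 03:23 + 2:00 = 05:23 on Nov 11 in Tashkent.

05:23 on November 11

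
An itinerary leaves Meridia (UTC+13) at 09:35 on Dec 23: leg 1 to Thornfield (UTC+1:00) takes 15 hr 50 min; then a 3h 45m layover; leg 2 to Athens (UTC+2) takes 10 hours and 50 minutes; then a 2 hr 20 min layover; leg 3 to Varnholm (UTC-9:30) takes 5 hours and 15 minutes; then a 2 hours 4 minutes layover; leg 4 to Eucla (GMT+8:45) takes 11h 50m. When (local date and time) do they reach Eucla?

Convert departure to UTC: 09:35 − 13:00 = 20:35 UTC on Dec 22.
Add 15 hours 50 minutes leg 1 → 12:25 UTC (Dec 23).
Add 3 hours 45 minutes layover in Thornfield → 16:10 UTC.
Add 10 hours and 50 minutes leg 2 → 03:00 UTC (Dec 24).
Add 2 hours and 20 minutes layover in Athens → 05:20 UTC.
Add 5 hours 15 minutes leg 3 → 10:35 UTC.
Add 2 hours 4 minutes layover in Varnholm → 12:39 UTC.
Add 11 hours and 50 minutes leg 4 → 00:29 UTC (Dec 25).
Eucla is UTC+8:45, so local arrival = 00:29 + 8:45 = 09:14 on Dec 25.

09:14 on Dec 25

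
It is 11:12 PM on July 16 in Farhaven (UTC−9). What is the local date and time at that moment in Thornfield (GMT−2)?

Thornfield is 7:00 ahead of Farhaven.
Shift by the zone difference: 11:12 PM + 7:00 = 6:12 AM on Jul 17 in Thornfield.

6:12 AM on July 17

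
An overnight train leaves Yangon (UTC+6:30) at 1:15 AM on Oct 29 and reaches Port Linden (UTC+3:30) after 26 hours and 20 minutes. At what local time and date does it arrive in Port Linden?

12:35 AM on October 30

Convert departure to UTC: 1:15 AM − 6:30 = 6:45 PM UTC on Oct 28.
Add 26 hours 20 minutes travel time → 9:05 PM UTC (Oct 29).
Port Linden is UTC+3:30, so local arrival = 9:05 PM + 3:30 = 12:35 AM on Oct 30.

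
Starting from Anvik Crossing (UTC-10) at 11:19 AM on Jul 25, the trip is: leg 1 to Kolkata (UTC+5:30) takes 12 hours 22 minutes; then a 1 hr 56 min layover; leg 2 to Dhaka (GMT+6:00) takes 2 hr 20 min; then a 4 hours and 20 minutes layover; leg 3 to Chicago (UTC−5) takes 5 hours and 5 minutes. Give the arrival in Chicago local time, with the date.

6:22 PM on July 26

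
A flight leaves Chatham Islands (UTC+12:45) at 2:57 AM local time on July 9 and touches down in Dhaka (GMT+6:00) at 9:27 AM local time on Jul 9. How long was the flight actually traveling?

Departure in UTC: 2:57 AM − 12:45 = 2:12 PM on Jul 8.
Arrival in UTC: 9:27 AM − 6:00 = 3:27 AM on Jul 9.
Elapsed = 3:27 AM − 2:12 PM (+1 day) = 13 hours 15 minutes.

13 hours 15 minutes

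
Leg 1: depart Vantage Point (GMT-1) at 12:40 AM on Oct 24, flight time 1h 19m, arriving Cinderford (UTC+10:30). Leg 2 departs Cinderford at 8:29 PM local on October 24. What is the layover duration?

Convert departure to UTC: 12:40 AM + 1:00 = 1:40 AM UTC on Oct 24.
Add 1 hour and 19 minutes flight time → 2:59 AM UTC.
Cinderford is UTC+10:30, so local arrival = 2:59 AM + 10:30 = 1:29 PM on Oct 24.
Layover = 8:29 PM − 1:29 PM = 7 hours.

7 hours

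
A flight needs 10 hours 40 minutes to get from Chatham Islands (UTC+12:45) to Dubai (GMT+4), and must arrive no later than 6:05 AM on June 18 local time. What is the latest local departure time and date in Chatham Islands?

Target arrival in UTC: 6:05 AM − 4:00 = 2:05 AM on Jun 18.
Subtract 10 hours and 40 minutes → departure 3:25 PM UTC on Jun 17.
Chatham Islands is UTC+12:45: 3:25 PM + 12:45 = 4:10 AM on Jun 18.

4:10 AM on June 18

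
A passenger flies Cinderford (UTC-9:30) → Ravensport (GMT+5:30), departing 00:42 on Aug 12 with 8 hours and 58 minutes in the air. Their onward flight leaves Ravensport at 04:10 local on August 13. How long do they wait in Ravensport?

3 hours 30 minutes

Convert departure to UTC: 00:42 + 9:30 = 10:12 UTC on Aug 12.
Add 8 hours 58 minutes flight time → 19:10 UTC.
Ravensport is UTC+5:30, so local arrival = 19:10 + 5:30 = 00:40 on Aug 13.
Layover = 04:10 − 00:40 = 3 hours 30 minutes.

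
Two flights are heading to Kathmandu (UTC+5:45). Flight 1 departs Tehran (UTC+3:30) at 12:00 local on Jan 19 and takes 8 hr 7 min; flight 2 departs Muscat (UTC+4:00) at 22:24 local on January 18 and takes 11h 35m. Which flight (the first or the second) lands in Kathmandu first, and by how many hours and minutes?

the second, by 10 hours 38 minutes

Flight 1 in UTC: 12:00 − 3:30 = 08:30 on Jan 19.
+8 hours 7 minutes → arrive 16:37 UTC on Jan 19.
Flight 2 in UTC: 22:24 − 4:00 = 18:24 on Jan 18.
+11 hours 35 minutes → arrive 05:59 UTC on Jan 19.
Flight 2 lands earlier by 10 hours 38 minutes.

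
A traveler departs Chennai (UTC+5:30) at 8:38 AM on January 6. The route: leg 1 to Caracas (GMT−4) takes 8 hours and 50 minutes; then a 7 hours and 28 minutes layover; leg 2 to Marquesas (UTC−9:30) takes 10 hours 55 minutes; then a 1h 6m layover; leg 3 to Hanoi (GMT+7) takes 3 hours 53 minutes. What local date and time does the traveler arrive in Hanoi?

Convert departure to UTC: 8:38 AM − 5:30 = 3:08 AM UTC on Jan 6.
Add 8 hours 50 minutes leg 1 → 11:58 AM UTC.
Add 7 hours and 28 minutes layover in Caracas → 7:26 PM UTC.
Add 10 hours 55 minutes leg 2 → 6:21 AM UTC (Jan 7).
Add 1 hour and 6 minutes layover in Marquesas → 7:27 AM UTC.
Add 3 hours 53 minutes leg 3 → 11:20 AM UTC.
Hanoi is UTC+7:00, so local arrival = 11:20 AM + 7:00 = 6:20 PM on Jan 7.

6:20 PM on January 7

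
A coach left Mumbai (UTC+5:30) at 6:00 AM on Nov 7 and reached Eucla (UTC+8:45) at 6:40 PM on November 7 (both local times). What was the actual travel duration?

Departure in UTC: 6:00 AM − 5:30 = 12:30 AM on Nov 7.
Arrival in UTC: 6:40 PM − 8:45 = 9:55 AM on Nov 7.
Elapsed = 9:55 AM − 12:30 AM = 9 hours 25 minutes.

9 hours 25 minutes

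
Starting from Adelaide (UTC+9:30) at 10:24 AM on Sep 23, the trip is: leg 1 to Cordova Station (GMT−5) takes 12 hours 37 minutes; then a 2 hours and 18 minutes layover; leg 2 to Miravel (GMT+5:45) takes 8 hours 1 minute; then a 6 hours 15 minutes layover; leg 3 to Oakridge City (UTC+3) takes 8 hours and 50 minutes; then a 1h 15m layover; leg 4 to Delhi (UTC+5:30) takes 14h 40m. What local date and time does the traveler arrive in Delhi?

Convert departure to UTC: 10:24 AM − 9:30 = 12:54 AM UTC on Sep 23.
Add 12 hours and 37 minutes leg 1 → 1:31 PM UTC.
Add 2 hours and 18 minutes layover in Cordova Station → 3:49 PM UTC.
Add 8 hours 1 minute leg 2 → 11:50 PM UTC.
Add 6 hours and 15 minutes layover in Miravel → 6:05 AM UTC (Sep 24).
Add 8 hours 50 minutes leg 3 → 2:55 PM UTC.
Add 1 hour 15 minutes layover in Oakridge City → 4:10 PM UTC.
Add 14 hours and 40 minutes leg 4 → 6:50 AM UTC (Sep 25).
Delhi is UTC+5:30, so local arrival = 6:50 AM + 5:30 = 12:20 PM on Sep 25.

12:20 PM on September 25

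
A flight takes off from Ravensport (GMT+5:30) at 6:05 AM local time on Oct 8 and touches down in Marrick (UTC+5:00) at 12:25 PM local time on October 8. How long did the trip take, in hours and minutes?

Departure in UTC: 6:05 AM − 5:30 = 12:35 AM on Oct 8.
Arrival in UTC: 12:25 PM − 5:00 = 7:25 AM on Oct 8.
Elapsed = 7:25 AM − 12:35 AM = 6 hours 50 minutes.

6 hours 50 minutes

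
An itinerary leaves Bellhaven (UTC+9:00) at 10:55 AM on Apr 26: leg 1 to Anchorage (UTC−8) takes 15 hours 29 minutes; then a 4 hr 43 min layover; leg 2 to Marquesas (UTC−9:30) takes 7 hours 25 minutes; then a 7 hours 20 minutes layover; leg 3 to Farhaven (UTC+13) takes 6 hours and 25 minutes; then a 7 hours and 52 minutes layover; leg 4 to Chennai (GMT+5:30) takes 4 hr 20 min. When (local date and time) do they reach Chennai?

12:59 PM on April 28

Convert departure to UTC: 10:55 AM − 9:00 = 1:55 AM UTC on Apr 26.
Add 15 hours and 29 minutes leg 1 → 5:24 PM UTC.
Add 4 hours 43 minutes layover in Anchorage → 10:07 PM UTC.
Add 7 hours and 25 minutes leg 2 → 5:32 AM UTC (Apr 27).
Add 7 hours 20 minutes layover in Marquesas → 12:52 PM UTC.
Add 6 hours and 25 minutes leg 3 → 7:17 PM UTC.
Add 7 hours 52 minutes layover in Farhaven → 3:09 AM UTC (Apr 28).
Add 4 hours 20 minutes leg 4 → 7:29 AM UTC.
Chennai is UTC+5:30, so local arrival = 7:29 AM + 5:30 = 12:59 PM on Apr 28.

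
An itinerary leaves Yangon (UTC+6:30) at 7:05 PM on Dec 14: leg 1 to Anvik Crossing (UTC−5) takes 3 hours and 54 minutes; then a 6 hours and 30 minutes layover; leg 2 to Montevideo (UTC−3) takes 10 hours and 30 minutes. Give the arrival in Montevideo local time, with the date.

6:29 AM on Dec 15

Convert departure to UTC: 7:05 PM − 6:30 = 12:35 PM UTC on Dec 14.
Add 3 hours 54 minutes leg 1 → 4:29 PM UTC.
Add 6 hours and 30 minutes layover in Anvik Crossing → 10:59 PM UTC.
Add 10 hours and 30 minutes leg 2 → 9:29 AM UTC (Dec 15).
Montevideo is UTC−3:00, so local arrival = 9:29 AM − 3:00 = 6:29 AM on Dec 15.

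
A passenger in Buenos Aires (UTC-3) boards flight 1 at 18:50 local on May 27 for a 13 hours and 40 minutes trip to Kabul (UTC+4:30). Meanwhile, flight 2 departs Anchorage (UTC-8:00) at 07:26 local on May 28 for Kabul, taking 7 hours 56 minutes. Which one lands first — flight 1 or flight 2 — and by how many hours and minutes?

the first, by 11 hours 52 minutes

Flight 1 in UTC: 18:50 + 3:00 = 21:50 on May 27.
+13 hours and 40 minutes → arrive 11:30 UTC on May 28.
Flight 2 in UTC: 07:26 + 8:00 = 15:26 on May 28.
+7 hours 56 minutes → arrive 23:22 UTC on May 28.
Flight 1 lands earlier by 11 hours 52 minutes.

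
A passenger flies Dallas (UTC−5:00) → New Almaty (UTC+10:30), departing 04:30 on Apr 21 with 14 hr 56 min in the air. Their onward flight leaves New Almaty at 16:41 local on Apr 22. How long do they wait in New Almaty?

Convert departure to UTC: 04:30 + 5:00 = 09:30 UTC on Apr 21.
Add 14 hours 56 minutes flight time → 00:26 UTC (Apr 22).
New Almaty is UTC+10:30, so local arrival = 00:26 + 10:30 = 10:56 on Apr 22.
Layover = 16:41 − 10:56 = 5 hours 45 minutes.

5 hours 45 minutes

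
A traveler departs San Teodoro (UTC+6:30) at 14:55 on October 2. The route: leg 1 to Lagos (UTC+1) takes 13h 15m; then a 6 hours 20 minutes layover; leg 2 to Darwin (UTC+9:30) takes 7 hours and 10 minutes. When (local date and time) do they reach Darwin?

Convert departure to UTC: 14:55 − 6:30 = 08:25 UTC on Oct 2.
Add 13 hours 15 minutes leg 1 → 21:40 UTC.
Add 6 hours 20 minutes layover in Lagos → 04:00 UTC (Oct 3).
Add 7 hours and 10 minutes leg 2 → 11:10 UTC.
Darwin is UTC+9:30, so local arrival = 11:10 + 9:30 = 20:40 on Oct 3.

20:40 on October 3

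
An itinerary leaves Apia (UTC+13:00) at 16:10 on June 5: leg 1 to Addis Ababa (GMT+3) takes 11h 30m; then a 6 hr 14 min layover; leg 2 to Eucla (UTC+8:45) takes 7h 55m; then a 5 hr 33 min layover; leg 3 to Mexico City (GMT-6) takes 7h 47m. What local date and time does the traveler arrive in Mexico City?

Convert departure to UTC: 16:10 − 13:00 = 03:10 UTC on Jun 5.
Add 11 hours 30 minutes leg 1 → 14:40 UTC.
Add 6 hours and 14 minutes layover in Addis Ababa → 20:54 UTC.
Add 7 hours 55 minutes leg 2 → 04:49 UTC (Jun 6).
Add 5 hours and 33 minutes layover in Eucla → 10:22 UTC.
Add 7 hours and 47 minutes leg 3 → 18:09 UTC.
Mexico City is UTC−6:00, so local arrival = 18:09 − 6:00 = 12:09 on Jun 6.

12:09 on June 6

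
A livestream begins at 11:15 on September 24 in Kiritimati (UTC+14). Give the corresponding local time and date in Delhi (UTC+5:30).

02:45 on Sep 24

In UTC: 11:15 − 14:00 = 21:15 on Sep 23.
Delhi is UTC+5:30: 21:15 + 5:30 = 02:45 on Sep 24.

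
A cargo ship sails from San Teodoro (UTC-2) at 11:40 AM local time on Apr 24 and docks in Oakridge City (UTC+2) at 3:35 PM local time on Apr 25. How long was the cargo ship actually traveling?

Departure in UTC: 11:40 AM + 2:00 = 1:40 PM on Apr 24.
Arrival in UTC: 3:35 PM − 2:00 = 1:35 PM on Apr 25.
Elapsed = 1:35 PM − 1:40 PM (+1 day) = 23 hours 55 minutes.

23 hours 55 minutes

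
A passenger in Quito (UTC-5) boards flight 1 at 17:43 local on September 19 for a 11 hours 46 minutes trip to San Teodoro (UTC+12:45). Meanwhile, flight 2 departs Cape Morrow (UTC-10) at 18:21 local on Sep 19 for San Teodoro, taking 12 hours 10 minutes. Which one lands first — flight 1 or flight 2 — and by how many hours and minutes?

Flight 1 in UTC: 17:43 + 5:00 = 22:43 on Sep 19.
+11 hours 46 minutes → arrive 10:29 UTC on Sep 20.
Flight 2 in UTC: 18:21 + 10:00 = 04:21 on Sep 20.
+12 hours 10 minutes → arrive 16:31 UTC on Sep 20.
Flight 1 lands earlier by 6 hours 2 minutes.

the first, by 6 hours 2 minutes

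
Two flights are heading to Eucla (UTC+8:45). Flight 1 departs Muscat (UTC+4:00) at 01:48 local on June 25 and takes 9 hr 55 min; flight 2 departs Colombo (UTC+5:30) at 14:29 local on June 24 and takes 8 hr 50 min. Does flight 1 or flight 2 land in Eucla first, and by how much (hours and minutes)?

Flight 1 in UTC: 01:48 − 4:00 = 21:48 on Jun 24.
+9 hours and 55 minutes → arrive 07:43 UTC on Jun 25.
Flight 2 in UTC: 14:29 − 5:30 = 08:59 on Jun 24.
+8 hours 50 minutes → arrive 17:49 UTC on Jun 24.
Flight 2 lands earlier by 13 hours 54 minutes.

the second, by 13 hours 54 minutes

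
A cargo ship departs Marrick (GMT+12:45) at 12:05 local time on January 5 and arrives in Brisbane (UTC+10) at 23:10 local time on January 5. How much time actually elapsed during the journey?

13 hours 50 minutes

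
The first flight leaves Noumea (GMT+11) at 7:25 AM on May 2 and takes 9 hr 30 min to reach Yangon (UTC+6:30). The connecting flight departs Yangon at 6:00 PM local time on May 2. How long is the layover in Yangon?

Convert departure to UTC: 7:25 AM − 11:00 = 8:25 PM UTC on May 1.
Add 9 hours 30 minutes flight time → 5:55 AM UTC (May 2).
Yangon is UTC+6:30, so local arrival = 5:55 AM + 6:30 = 12:25 PM on May 2.
Layover = 6:00 PM − 12:25 PM = 5 hours 35 minutes.

5 hours 35 minutes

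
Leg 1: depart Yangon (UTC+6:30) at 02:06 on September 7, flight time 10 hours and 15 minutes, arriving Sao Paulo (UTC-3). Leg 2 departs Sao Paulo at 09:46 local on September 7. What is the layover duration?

6 hours 55 minutes

Convert departure to UTC: 02:06 − 6:30 = 19:36 UTC on Sep 6.
Add 10 hours 15 minutes flight time → 05:51 UTC (Sep 7).
Sao Paulo is UTC−3:00, so local arrival = 05:51 − 3:00 = 02:51 on Sep 7.
Layover = 09:46 − 02:51 = 6 hours 55 minutes.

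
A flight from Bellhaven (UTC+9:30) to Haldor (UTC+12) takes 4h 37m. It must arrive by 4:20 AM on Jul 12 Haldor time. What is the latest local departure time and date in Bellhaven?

9:13 PM on July 11

Target arrival in UTC: 4:20 AM − 12:00 = 4:20 PM on Jul 11.
Subtract 4 hours and 37 minutes → departure 11:43 AM UTC on Jul 11.
Bellhaven is UTC+9:30: 11:43 AM + 9:30 = 9:13 PM on Jul 11.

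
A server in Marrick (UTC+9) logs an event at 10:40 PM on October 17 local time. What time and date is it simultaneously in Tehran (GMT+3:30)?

In UTC: 10:40 PM − 9:00 = 1:40 PM on Oct 17.
Tehran is UTC+3:30: 1:40 PM + 3:30 = 5:10 PM on Oct 17.

5:10 PM on Oct 17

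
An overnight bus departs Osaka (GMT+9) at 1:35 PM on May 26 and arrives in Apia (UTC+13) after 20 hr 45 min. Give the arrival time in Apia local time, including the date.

2:20 PM on May 27

Convert departure to UTC: 1:35 PM − 9:00 = 4:35 AM UTC on May 26.
Add 20 hours 45 minutes travel time → 1:20 AM UTC (May 27).
Apia is UTC+13:00, so local arrival = 1:20 AM + 13:00 = 2:20 PM on May 27.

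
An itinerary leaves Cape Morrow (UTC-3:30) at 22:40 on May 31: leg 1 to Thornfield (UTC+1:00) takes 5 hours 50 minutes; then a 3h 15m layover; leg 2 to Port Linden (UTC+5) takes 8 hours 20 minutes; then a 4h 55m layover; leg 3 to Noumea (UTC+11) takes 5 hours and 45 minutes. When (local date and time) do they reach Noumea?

Convert departure to UTC: 22:40 + 3:30 = 02:10 UTC on Jun 1.
Add 5 hours and 50 minutes leg 1 → 08:00 UTC.
Add 3 hours and 15 minutes layover in Thornfield → 11:15 UTC.
Add 8 hours and 20 minutes leg 2 → 19:35 UTC.
Add 4 hours 55 minutes layover in Port Linden → 00:30 UTC (Jun 2).
Add 5 hours 45 minutes leg 3 → 06:15 UTC.
Noumea is UTC+11:00, so local arrival = 06:15 + 11:00 = 17:15 on Jun 2.

17:15 on Jun 2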